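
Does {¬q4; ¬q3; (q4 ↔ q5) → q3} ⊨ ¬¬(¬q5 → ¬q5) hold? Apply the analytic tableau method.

Yes

Initial set: {¬q4; ¬q3; ((q4 ↔ q5) → q3); ¬¬¬(¬q5 → ¬q5)}.
¬¬¬(¬q5 → ¬q5): drop double negation, giving ¬(¬q5 → ¬q5).
¬(¬q5 → ¬q5): α-rule — add ¬q5, ¬¬q5.
× closes — contains both q5 and ¬q5.
All 1 branch closes.
Every branch closed, so the premises entail the conclusion.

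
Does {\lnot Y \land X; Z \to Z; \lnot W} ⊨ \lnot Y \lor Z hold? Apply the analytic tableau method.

Initial set: {T (\lnot Y \land X); T (Z \to Z); T \lnot W; F (\lnot Y \lor Z)}.
T (\lnot Y \land X): α-rule — add T \lnot Y, T X.
F (\lnot Y \lor Z): α-rule — add F \lnot Y, F Z.
× closes — contains both Y and \lnot Y.
All 1 branch closes.
Every branch closed, so the premises entail the conclusion.

Yes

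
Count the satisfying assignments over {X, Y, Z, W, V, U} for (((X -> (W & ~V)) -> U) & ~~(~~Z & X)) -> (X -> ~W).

58

Initial set: {((((X -> (W & ~V)) -> U) & ~~(~~Z & X)) -> (X -> ~W))}.
((((X -> (W & ~V)) -> U) & ~~(~~Z & X)) -> (X -> ~W)): β-rule — branch into ~(((X -> (W & ~V)) -> U) & ~~(~~Z & X))  //  (X -> ~W).
  branch 1 (add ~(((X -> (W & ~V)) -> U) & ~~(~~Z & X))):
    ~(((X -> (W & ~V)) -> U) & ~~(~~Z & X)): β-rule — branch into ~((X -> (W & ~V)) -> U)  //  ~~~(~~Z & X).
      branch 1.1 (add ~((X -> (W & ~V)) -> U)):
        ~((X -> (W & ~V)) -> U): α-rule — add (X -> (W & ~V)), ~U.
        (X -> (W & ~V)): β-rule — branch into ~X  //  (W & ~V).
          branch 1.1.1 (add ~X):
            ○ open, literals {U=0, X=0}.
          branch 1.1.2 (add (W & ~V)):
            (W & ~V): α-rule — add W, ~V.
            ○ open, literals {U=0, V=0, W=1}.
      branch 1.2 (add ~~~(~~Z & X)):
        ~~~(~~Z & X): drop double negation, giving ~(~~Z & X).
        ~(~~Z & X): β-rule — branch into ~~~Z  //  ~X.
          branch 1.2.1 (add ~~~Z):
            ~~~Z: drop double negation, giving ~Z.
            ○ open, literals {Z=0}.
          branch 1.2.2 (add ~X):
            ○ open, literals {X=0}.
  branch 2 (add (X -> ~W)):
    (X -> ~W): β-rule — branch into ~X  //  ~W.
      branch 2.1 (add ~X):
        ○ open, literals {X=0}.
      branch 2.2 (add ~W):
        ○ open, literals {W=0}.
0 branches closed, 6 open.
Each open branch fixes some atoms; the unmentioned ones are free. Counting distinct full assignments: branch {U=0, X=0} (Y, Z, W, V) contributes 16 new; branch {U=0, V=0, W=1} (X, Y, Z) contributes 4 new; branch {Z=0} (X, Y, W, V, U) contributes 22 new; branch {X=0} (Y, Z, W, V, U) contributes 8 new; branch {X=0} (Y, Z, W, V, U) contributes 0 new; branch {W=0} (X, Y, Z, V, U) contributes 8 new. Total: 58.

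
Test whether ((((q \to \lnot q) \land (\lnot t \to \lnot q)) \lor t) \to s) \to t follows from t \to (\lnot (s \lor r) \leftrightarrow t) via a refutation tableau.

No

Initial set: {(t \to (\lnot (s \lor r) \leftrightarrow t)); \lnot (((((q \to \lnot q) \land (\lnot t \to \lnot q)) \lor t) \to s) \to t)}.
\lnot (((((q \to \lnot q) \land (\lnot t \to \lnot q)) \lor t) \to s) \to t): α-rule — add ((((q \to \lnot q) \land (\lnot t \to \lnot q)) \lor t) \to s), \lnot t.
(t \to (\lnot (s \lor r) \leftrightarrow t)): β-rule — branch into \lnot t  //  (\lnot (s \lor r) \leftrightarrow t).
  branch 1 (add \lnot t):
    ((((q \to \lnot q) \land (\lnot t \to \lnot q)) \lor t) \to s): β-rule — branch into \lnot (((q \to \lnot q) \land (\lnot t \to \lnot q)) \lor t)  //  s.
      branch 1.1 (add \lnot (((q \to \lnot q) \land (\lnot t \to \lnot q)) \lor t)):
        \lnot (((q \to \lnot q) \land (\lnot t \to \lnot q)) \lor t): α-rule — add \lnot ((q \to \lnot q) \land (\lnot t \to \lnot q)), \lnot t.
        \lnot ((q \to \lnot q) \land (\lnot t \to \lnot q)): β-rule — branch into \lnot (q \to \lnot q)  //  \lnot (\lnot t \to \lnot q).
          branch 1.1.1 (add \lnot (q \to \lnot q)):
            \lnot (q \to \lnot q): α-rule — add q, \lnot \lnot q.
            ○ open, literals {q=T, t=F}.
          branch 1.1.2 (add \lnot (\lnot t \to \lnot q)):
            \lnot (\lnot t \to \lnot q): α-rule — add \lnot t, \lnot \lnot q.
            ○ open, literals {q=T, t=F}.
      branch 1.2 (add s):
        ○ open, literals {s=T, t=F}.
  branch 2 (add (\lnot (s \lor r) \leftrightarrow t)):
    ((((q \to \lnot q) \land (\lnot t \to \lnot q)) \lor t) \to s): β-rule — branch into \lnot (((q \to \lnot q) \land (\lnot t \to \lnot q)) \lor t)  //  s.
      branch 2.1 (add \lnot (((q \to \lnot q) \land (\lnot t \to \lnot q)) \lor t)):
        \lnot (((q \to \lnot q) \land (\lnot t \to \lnot q)) \lor t): α-rule — add \lnot ((q \to \lnot q) \land (\lnot t \to \lnot q)), \lnot t.
        (\lnot (s \lor r) \leftrightarrow t): β-rule — branch into \lnot (s \lor r), t  //  \lnot \lnot (s \lor r), \lnot t.
          branch 2.1.1 (add \lnot (s \lor r), t):
            × closes — contains both t and \lnot t.
          branch 2.1.2 (add \lnot \lnot (s \lor r), \lnot t):
            \lnot ((q \to \lnot q) \land (\lnot t \to \lnot q)): β-rule — branch into \lnot (q \to \lnot q)  //  \lnot (\lnot t \to \lnot q).
              branch 2.1.2.1 (add \lnot (q \to \lnot q)):
                \lnot (q \to \lnot q): α-rule — add q, \lnot \lnot q.
                \lnot \lnot (s \lor r): β-rule — branch into s  //  r.
                  branch 2.1.2.1.1 (add s):
                    ○ open, literals {q=T, s=T, t=F}.
                  branch 2.1.2.1.2 (add r):
                    ○ open, literals {q=T, r=T, t=F}.
              branch 2.1.2.2 (add \lnot (\lnot t \to \lnot q)):
                \lnot (\lnot t \to \lnot q): α-rule — add \lnot t, \lnot \lnot q.
                \lnot \lnot (s \lor r): β-rule — branch into s  //  r.
                  branch 2.1.2.2.1 (add s):
                    ○ open, literals {q=T, s=T, t=F}.
                  branch 2.1.2.2.2 (add r):
                    ○ open, literals {q=T, r=T, t=F}.
      branch 2.2 (add s):
        (\lnot (s \lor r) \leftrightarrow t): β-rule — branch into \lnot (s \lor r), t  //  \lnot \lnot (s \lor r), \lnot t.
          branch 2.2.1 (add \lnot (s \lor r), t):
            × closes — contains both t and \lnot t.
          branch 2.2.2 (add \lnot \lnot (s \lor r), \lnot t):
            \lnot \lnot (s \lor r): β-rule — branch into s  //  r.
              branch 2.2.2.1 (add s):
                ○ open, literals {s=T, t=F}.
              branch 2.2.2.2 (add r):
                ○ open, literals {r=T, s=T, t=F}.
2 branches closed, 9 open.
An open branch gives a countermodel: q=T, t=F (unmentioned atoms arbitrary); the premises hold there but the conclusion fails.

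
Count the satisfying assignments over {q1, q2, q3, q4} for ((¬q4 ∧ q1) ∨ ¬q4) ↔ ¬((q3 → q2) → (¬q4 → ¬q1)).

Initial set: {(((¬q4 ∧ q1) ∨ ¬q4) ↔ ¬((q3 → q2) → (¬q4 → ¬q1)))}.
(((¬q4 ∧ q1) ∨ ¬q4) ↔ ¬((q3 → q2) → (¬q4 → ¬q1))): β-rule — branch into ((¬q4 ∧ q1) ∨ ¬q4), ¬((q3 → q2) → (¬q4 → ¬q1))  //  ¬((¬q4 ∧ q1) ∨ ¬q4), ¬¬((q3 → q2) → (¬q4 → ¬q1)).
  branch 1 (add ((¬q4 ∧ q1) ∨ ¬q4), ¬((q3 → q2) → (¬q4 → ¬q1))):
    ¬((q3 → q2) → (¬q4 → ¬q1)): α-rule — add (q3 → q2), ¬(¬q4 → ¬q1).
    ¬(¬q4 → ¬q1): α-rule — add ¬q4, ¬¬q1.
    ((¬q4 ∧ q1) ∨ ¬q4): β-rule — branch into (¬q4 ∧ q1)  //  ¬q4.
      branch 1.1 (add (¬q4 ∧ q1)):
        (¬q4 ∧ q1): α-rule — add ¬q4, q1.
        (q3 → q2): β-rule — branch into ¬q3  //  q2.
          branch 1.1.1 (add ¬q3):
            ○ open, literals {q1=T, q3=F, q4=F}.
          branch 1.1.2 (add q2):
            ○ open, literals {q1=T, q2=T, q4=F}.
      branch 1.2 (add ¬q4):
        (q3 → q2): β-rule — branch into ¬q3  //  q2.
          branch 1.2.1 (add ¬q3):
            ○ open, literals {q1=T, q3=F, q4=F}.
          branch 1.2.2 (add q2):
            ○ open, literals {q1=T, q2=T, q4=F}.
  branch 2 (add ¬((¬q4 ∧ q1) ∨ ¬q4), ¬¬((q3 → q2) → (¬q4 → ¬q1))):
    ¬((¬q4 ∧ q1) ∨ ¬q4): α-rule — add ¬(¬q4 ∧ q1), ¬¬q4.
    ¬¬((q3 → q2) → (¬q4 → ¬q1)): β-rule — branch into ¬(q3 → q2)  //  (¬q4 → ¬q1).
      branch 2.1 (add ¬(q3 → q2)):
        ¬(q3 → q2): α-rule — add q3, ¬q2.
        ¬(¬q4 ∧ q1): β-rule — branch into ¬¬q4  //  ¬q1.
          branch 2.1.1 (add ¬¬q4):
            ○ open, literals {q2=F, q3=T, q4=T}.
          branch 2.1.2 (add ¬q1):
            ○ open, literals {q1=F, q2=F, q3=T, q4=T}.
      branch 2.2 (add (¬q4 → ¬q1)):
        ¬(¬q4 ∧ q1): β-rule — branch into ¬¬q4  //  ¬q1.
          branch 2.2.1 (add ¬¬q4):
            (¬q4 → ¬q1): β-rule — branch into ¬¬q4  //  ¬q1.
              branch 2.2.1.1 (add ¬¬q4):
                ○ open, literals {q4=T}.
              branch 2.2.1.2 (add ¬q1):
                ○ open, literals {q1=F, q4=T}.
          branch 2.2.2 (add ¬q1):
            (¬q4 → ¬q1): β-rule — branch into ¬¬q4  //  ¬q1.
              branch 2.2.2.1 (add ¬¬q4):
                ○ open, literals {q1=F, q4=T}.
              branch 2.2.2.2 (add ¬q1):
                ○ open, literals {q1=F, q4=T}.
0 branches closed, 10 open.
Each open branch fixes some atoms; the unmentioned ones are free. Counting distinct full assignments: branch {q1=T, q3=F, q4=F} (q2) contributes 2 new; branch {q1=T, q2=T, q4=F} (q3) contributes 1 new; branch {q1=T, q3=F, q4=F} (q2) contributes 0 new; branch {q1=T, q2=T, q4=F} (q3) contributes 0 new; branch {q2=F, q3=T, q4=T} (q1) contributes 2 new; branch {q1=F, q2=F, q3=T, q4=T} (none free) contributes 0 new; branch {q4=T} (q1, q2, q3) contributes 6 new; branch {q1=F, q4=T} (q2, q3) contributes 0 new; branch {q1=F, q4=T} (q2, q3) contributes 0 new; branch {q1=F, q4=T} (q2, q3) contributes 0 new. Total: 11.

11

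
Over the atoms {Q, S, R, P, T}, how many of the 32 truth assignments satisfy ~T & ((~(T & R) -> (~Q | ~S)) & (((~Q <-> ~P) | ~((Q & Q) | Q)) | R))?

11

Initial set: {(~T & ((~(T & R) -> (~Q | ~S)) & (((~Q <-> ~P) | ~((Q & Q) | Q)) | R)))}.
(~T & ((~(T & R) -> (~Q | ~S)) & (((~Q <-> ~P) | ~((Q & Q) | Q)) | R))): α-rule — add ~T, ((~(T & R) -> (~Q | ~S)) & (((~Q <-> ~P) | ~((Q & Q) | Q)) | R)).
((~(T & R) -> (~Q | ~S)) & (((~Q <-> ~P) | ~((Q & Q) | Q)) | R)): α-rule — add (~(T & R) -> (~Q | ~S)), (((~Q <-> ~P) | ~((Q & Q) | Q)) | R).
(~(T & R) -> (~Q | ~S)): β-rule — branch into ~~(T & R)  //  (~Q | ~S).
  branch 1 (add ~~(T & R)):
    ~~(T & R): α-rule — add T, R.
    × closes — contains both T and ~T.
  branch 2 (add (~Q | ~S)):
    (((~Q <-> ~P) | ~((Q & Q) | Q)) | R): β-rule — branch into ((~Q <-> ~P) | ~((Q & Q) | Q))  //  R.
      branch 2.1 (add ((~Q <-> ~P) | ~((Q & Q) | Q))):
        (~Q | ~S): β-rule — branch into ~Q  //  ~S.
          branch 2.1.1 (add ~Q):
            ((~Q <-> ~P) | ~((Q & Q) | Q)): β-rule — branch into (~Q <-> ~P)  //  ~((Q & Q) | Q).
              branch 2.1.1.1 (add (~Q <-> ~P)):
                (~Q <-> ~P): β-rule — branch into ~Q, ~P  //  ~~Q, ~~P.
                  branch 2.1.1.1.1 (add ~Q, ~P):
                    ○ open, literals {P=false, Q=false, T=false}.
                  branch 2.1.1.1.2 (add ~~Q, ~~P):
                    × closes — contains both Q and ~Q.
              branch 2.1.1.2 (add ~((Q & Q) | Q)):
                ~((Q & Q) | Q): α-rule — add ~(Q & Q), ~Q.
                ~(Q & Q): β-rule — branch into ~Q  //  ~Q.
                  branch 2.1.1.2.1 (add ~Q):
                    ○ open, literals {Q=false, T=false}.
                  branch 2.1.1.2.2 (add ~Q):
                    ○ open, literals {Q=false, T=false}.
          branch 2.1.2 (add ~S):
            ((~Q <-> ~P) | ~((Q & Q) | Q)): β-rule — branch into (~Q <-> ~P)  //  ~((Q & Q) | Q).
              branch 2.1.2.1 (add (~Q <-> ~P)):
                (~Q <-> ~P): β-rule — branch into ~Q, ~P  //  ~~Q, ~~P.
                  branch 2.1.2.1.1 (add ~Q, ~P):
                    ○ open, literals {P=false, Q=false, S=false, T=false}.
                  branch 2.1.2.1.2 (add ~~Q, ~~P):
                    ○ open, literals {P=true, Q=true, S=false, T=false}.
              branch 2.1.2.2 (add ~((Q & Q) | Q)):
                ~((Q & Q) | Q): α-rule — add ~(Q & Q), ~Q.
                ~(Q & Q): β-rule — branch into ~Q  //  ~Q.
                  branch 2.1.2.2.1 (add ~Q):
                    ○ open, literals {Q=false, S=false, T=false}.
                  branch 2.1.2.2.2 (add ~Q):
                    ○ open, literals {Q=false, S=false, T=false}.
      branch 2.2 (add R):
        (~Q | ~S): β-rule — branch into ~Q  //  ~S.
          branch 2.2.1 (add ~Q):
            ○ open, literals {Q=false, R=true, T=false}.
          branch 2.2.2 (add ~S):
            ○ open, literals {R=true, S=false, T=false}.
2 branches closed, 9 open.
Each open branch fixes some atoms; the unmentioned ones are free. Counting distinct full assignments: branch {P=false, Q=false, T=false} (S, R) contributes 4 new; branch {Q=false, T=false} (S, R, P) contributes 4 new; branch {Q=false, T=false} (S, R, P) contributes 0 new; branch {P=false, Q=false, S=false, T=false} (R) contributes 0 new; branch {P=true, Q=true, S=false, T=false} (R) contributes 2 new; branch {Q=false, S=false, T=false} (R, P) contributes 0 new; branch {Q=false, S=false, T=false} (R, P) contributes 0 new; branch {Q=false, R=true, T=false} (S, P) contributes 0 new; branch {R=true, S=false, T=false} (Q, P) contributes 1 new. Total: 11.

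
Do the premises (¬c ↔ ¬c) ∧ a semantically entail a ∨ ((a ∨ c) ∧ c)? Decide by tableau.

Yes

Initial set: {((¬c ↔ ¬c) ∧ a); ¬(a ∨ ((a ∨ c) ∧ c))}.
((¬c ↔ ¬c) ∧ a): α-rule — add (¬c ↔ ¬c), a.
¬(a ∨ ((a ∨ c) ∧ c)): α-rule — add ¬a, ¬((a ∨ c) ∧ c).
× closes — contains both a and ¬a.
All 1 branch closes.
Every branch closed, so the premises entail the conclusion.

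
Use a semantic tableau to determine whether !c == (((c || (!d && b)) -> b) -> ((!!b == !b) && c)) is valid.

Not valid

Assume the negation and expand:
Initial set: {!(!c == (((c || (!d && b)) -> b) -> ((!!b == !b) && c)))}.
!(!c == (((c || (!d && b)) -> b) -> ((!!b == !b) && c))): β-rule — branch into !c, !(((c || (!d && b)) -> b) -> ((!!b == !b) && c))  //  !!c, (((c || (!d && b)) -> b) -> ((!!b == !b) && c)).
  branch 1 (add !c, !(((c || (!d && b)) -> b) -> ((!!b == !b) && c))):
    !(((c || (!d && b)) -> b) -> ((!!b == !b) && c)): α-rule — add ((c || (!d && b)) -> b), !((!!b == !b) && c).
    ((c || (!d && b)) -> b): β-rule — branch into !(c || (!d && b))  //  b.
      branch 1.1 (add !(c || (!d && b))):
        !(c || (!d && b)): α-rule — add !c, !(!d && b).
        !((!!b == !b) && c): β-rule — branch into !(!!b == !b)  //  !c.
          branch 1.1.1 (add !(!!b == !b)):
            !(!d && b): β-rule — branch into !!d  //  !b.
              branch 1.1.1.1 (add !!d):
                !(!!b == !b): β-rule — branch into !!b, !!b  //  !!!b, !b.
                  branch 1.1.1.1.1 (add !!b, !!b):
                    !!b: drop double negation, giving b.
                    ○ open, literals {b=1, c=0, d=1}.
                  branch 1.1.1.1.2 (add !!!b, !b):
                    !!!b: drop double negation, giving !b.
                    ○ open, literals {b=0, c=0, d=1}.
              branch 1.1.1.2 (add !b):
                !(!!b == !b): β-rule — branch into !!b, !!b  //  !!!b, !b.
                  branch 1.1.1.2.1 (add !!b, !!b):
                    × closes — contains both b and !b.
                  branch 1.1.1.2.2 (add !!!b, !b):
                    !!!b: drop double negation, giving !b.
                    ○ open, literals {b=0, c=0}.
          branch 1.1.2 (add !c):
            !(!d && b): β-rule — branch into !!d  //  !b.
              branch 1.1.2.1 (add !!d):
                ○ open, literals {c=0, d=1}.
              branch 1.1.2.2 (add !b):
                ○ open, literals {b=0, c=0}.
      branch 1.2 (add b):
        !((!!b == !b) && c): β-rule — branch into !(!!b == !b)  //  !c.
          branch 1.2.1 (add !(!!b == !b)):
            !(!!b == !b): β-rule — branch into !!b, !!b  //  !!!b, !b.
              branch 1.2.1.1 (add !!b, !!b):
                !!b: drop double negation, giving b.
                ○ open, literals {b=1, c=0}.
              branch 1.2.1.2 (add !!!b, !b):
                × closes — contains both b and !b.
          branch 1.2.2 (add !c):
            ○ open, literals {b=1, c=0}.
  branch 2 (add !!c, (((c || (!d && b)) -> b) -> ((!!b == !b) && c))):
    (((c || (!d && b)) -> b) -> ((!!b == !b) && c)): β-rule — branch into !((c || (!d && b)) -> b)  //  ((!!b == !b) && c).
      branch 2.1 (add !((c || (!d && b)) -> b)):
        !((c || (!d && b)) -> b): α-rule — add (c || (!d && b)), !b.
        (c || (!d && b)): β-rule — branch into c  //  (!d && b).
          branch 2.1.1 (add c):
            ○ open, literals {b=0, c=1}.
          branch 2.1.2 (add (!d && b)):
            (!d && b): α-rule — add !d, b.
            × closes — contains both b and !b.
      branch 2.2 (add ((!!b == !b) && c)):
        ((!!b == !b) && c): α-rule — add (!!b == !b), c.
        (!!b == !b): β-rule — branch into !!b, !b  //  !!!b, !!b.
          branch 2.2.1 (add !!b, !b):
            !!b: drop double negation, giving b.
            × closes — contains both b and !b.
          branch 2.2.2 (add !!!b, !!b):
            !!!b: drop double negation, giving !b.
            × closes — contains both b and !b.
5 branches closed, 8 open.
An open branch gives a countermodel: b=1, c=0, d=1 (unmentioned atoms arbitrary); under it the original formula is false.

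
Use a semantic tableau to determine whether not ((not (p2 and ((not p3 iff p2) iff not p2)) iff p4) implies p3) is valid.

Not valid

Assume the negation and expand:
Initial set: {not not ((not (p2 and ((not p3 iff p2) iff not p2)) iff p4) implies p3)}.
not not ((not (p2 and ((not p3 iff p2) iff not p2)) iff p4) implies p3): β-rule — branch into not (not (p2 and ((not p3 iff p2) iff not p2)) iff p4)  //  p3.
  branch 1 (add not (not (p2 and ((not p3 iff p2) iff not p2)) iff p4)):
    not (not (p2 and ((not p3 iff p2) iff not p2)) iff p4): β-rule — branch into not (p2 and ((not p3 iff p2) iff not p2)), not p4  //  not not (p2 and ((not p3 iff p2) iff not p2)), p4.
      branch 1.1 (add not (p2 and ((not p3 iff p2) iff not p2)), not p4):
        not (p2 and ((not p3 iff p2) iff not p2)): β-rule — branch into not p2  //  not ((not p3 iff p2) iff not p2).
          branch 1.1.1 (add not p2):
            ○ open, literals {p2=false, p4=false}.
          branch 1.1.2 (add not ((not p3 iff p2) iff not p2)):
            not ((not p3 iff p2) iff not p2): β-rule — branch into (not p3 iff p2), not not p2  //  not (not p3 iff p2), not p2.
              branch 1.1.2.1 (add (not p3 iff p2), not not p2):
                (not p3 iff p2): β-rule — branch into not p3, p2  //  not not p3, not p2.
                  branch 1.1.2.1.1 (add not p3, p2):
                    ○ open, literals {p2=true, p3=false, p4=false}.
                  branch 1.1.2.1.2 (add not not p3, not p2):
                    × closes — contains both p2 and not p2.
              branch 1.1.2.2 (add not (not p3 iff p2), not p2):
                not (not p3 iff p2): β-rule — branch into not p3, not p2  //  not not p3, p2.
                  branch 1.1.2.2.1 (add not p3, not p2):
                    ○ open, literals {p2=false, p3=false, p4=false}.
                  branch 1.1.2.2.2 (add not not p3, p2):
                    × closes — contains both p2 and not p2.
      branch 1.2 (add not not (p2 and ((not p3 iff p2) iff not p2)), p4):
        not not (p2 and ((not p3 iff p2) iff not p2)): α-rule — add p2, ((not p3 iff p2) iff not p2).
        ((not p3 iff p2) iff not p2): β-rule — branch into (not p3 iff p2), not p2  //  not (not p3 iff p2), not not p2.
          branch 1.2.1 (add (not p3 iff p2), not p2):
            × closes — contains both p2 and not p2.
          branch 1.2.2 (add not (not p3 iff p2), not not p2):
            not (not p3 iff p2): β-rule — branch into not p3, not p2  //  not not p3, p2.
              branch 1.2.2.1 (add not p3, not p2):
                × closes — contains both p2 and not p2.
              branch 1.2.2.2 (add not not p3, p2):
                ○ open, literals {p2=true, p3=true, p4=true}.
  branch 2 (add p3):
    ○ open, literals {p3=true}.
4 branches closed, 5 open.
An open branch gives a countermodel: p2=false, p4=false (unmentioned atoms arbitrary); under it the original formula is false.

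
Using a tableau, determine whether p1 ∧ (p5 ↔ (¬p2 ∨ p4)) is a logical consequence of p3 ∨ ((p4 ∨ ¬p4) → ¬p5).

No

Initial set: {(p3 ∨ ((p4 ∨ ¬p4) → ¬p5)); ¬(p1 ∧ (p5 ↔ (¬p2 ∨ p4)))}.
(p3 ∨ ((p4 ∨ ¬p4) → ¬p5)): β-rule — branch into p3  //  ((p4 ∨ ¬p4) → ¬p5).
  branch 1 (add p3):
    ¬(p1 ∧ (p5 ↔ (¬p2 ∨ p4))): β-rule — branch into ¬p1  //  ¬(p5 ↔ (¬p2 ∨ p4)).
      branch 1.1 (add ¬p1):
        ○ open, literals {p1=false, p3=true}.
      branch 1.2 (add ¬(p5 ↔ (¬p2 ∨ p4))):
        ¬(p5 ↔ (¬p2 ∨ p4)): β-rule — branch into p5, ¬(¬p2 ∨ p4)  //  ¬p5, (¬p2 ∨ p4).
          branch 1.2.1 (add p5, ¬(¬p2 ∨ p4)):
            ¬(¬p2 ∨ p4): α-rule — add ¬¬p2, ¬p4.
            ○ open, literals {p2=true, p3=true, p4=false, p5=true}.
          branch 1.2.2 (add ¬p5, (¬p2 ∨ p4)):
            (¬p2 ∨ p4): β-rule — branch into ¬p2  //  p4.
              branch 1.2.2.1 (add ¬p2):
                ○ open, literals {p2=false, p3=true, p5=false}.
              branch 1.2.2.2 (add p4):
                ○ open, literals {p3=true, p4=true, p5=false}.
  branch 2 (add ((p4 ∨ ¬p4) → ¬p5)):
    ¬(p1 ∧ (p5 ↔ (¬p2 ∨ p4))): β-rule — branch into ¬p1  //  ¬(p5 ↔ (¬p2 ∨ p4)).
      branch 2.1 (add ¬p1):
        ((p4 ∨ ¬p4) → ¬p5): β-rule — branch into ¬(p4 ∨ ¬p4)  //  ¬p5.
          branch 2.1.1 (add ¬(p4 ∨ ¬p4)):
            ¬(p4 ∨ ¬p4): α-rule — add ¬p4, ¬¬p4.
            × closes — contains both p4 and ¬p4.
          branch 2.1.2 (add ¬p5):
            ○ open, literals {p1=false, p5=false}.
      branch 2.2 (add ¬(p5 ↔ (¬p2 ∨ p4))):
        ((p4 ∨ ¬p4) → ¬p5): β-rule — branch into ¬(p4 ∨ ¬p4)  //  ¬p5.
          branch 2.2.1 (add ¬(p4 ∨ ¬p4)):
            ¬(p4 ∨ ¬p4): α-rule — add ¬p4, ¬¬p4.
            × closes — contains both p4 and ¬p4.
          branch 2.2.2 (add ¬p5):
            ¬(p5 ↔ (¬p2 ∨ p4)): β-rule — branch into p5, ¬(¬p2 ∨ p4)  //  ¬p5, (¬p2 ∨ p4).
              branch 2.2.2.1 (add p5, ¬(¬p2 ∨ p4)):
                × closes — contains both p5 and ¬p5.
              branch 2.2.2.2 (add ¬p5, (¬p2 ∨ p4)):
                (¬p2 ∨ p4): β-rule — branch into ¬p2  //  p4.
                  branch 2.2.2.2.1 (add ¬p2):
                    ○ open, literals {p2=false, p5=false}.
                  branch 2.2.2.2.2 (add p4):
                    ○ open, literals {p4=true, p5=false}.
3 branches closed, 7 open.
An open branch gives a countermodel: p1=false, p3=true (unmentioned atoms arbitrary); the premises hold there but the conclusion fails.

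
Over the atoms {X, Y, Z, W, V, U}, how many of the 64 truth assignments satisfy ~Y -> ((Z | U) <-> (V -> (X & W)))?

50

Initial set: {(~Y -> ((Z | U) <-> (V -> (X & W))))}.
(~Y -> ((Z | U) <-> (V -> (X & W)))): β-rule — branch into ~~Y  //  ((Z | U) <-> (V -> (X & W))).
  branch 1 (add ~~Y):
    ○ open, literals {Y=true}.
  branch 2 (add ((Z | U) <-> (V -> (X & W)))):
    ((Z | U) <-> (V -> (X & W))): β-rule — branch into (Z | U), (V -> (X & W))  //  ~(Z | U), ~(V -> (X & W)).
      branch 2.1 (add (Z | U), (V -> (X & W))):
        (Z | U): β-rule — branch into Z  //  U.
          branch 2.1.1 (add Z):
            (V -> (X & W)): β-rule — branch into ~V  //  (X & W).
              branch 2.1.1.1 (add ~V):
                ○ open, literals {V=false, Z=true}.
              branch 2.1.1.2 (add (X & W)):
                (X & W): α-rule — add X, W.
                ○ open, literals {W=true, X=true, Z=true}.
          branch 2.1.2 (add U):
            (V -> (X & W)): β-rule — branch into ~V  //  (X & W).
              branch 2.1.2.1 (add ~V):
                ○ open, literals {U=true, V=false}.
              branch 2.1.2.2 (add (X & W)):
                (X & W): α-rule — add X, W.
                ○ open, literals {U=true, W=true, X=true}.
      branch 2.2 (add ~(Z | U), ~(V -> (X & W))):
        ~(Z | U): α-rule — add ~Z, ~U.
        ~(V -> (X & W)): α-rule — add V, ~(X & W).
        ~(X & W): β-rule — branch into ~X  //  ~W.
          branch 2.2.1 (add ~X):
            ○ open, literals {U=false, V=true, X=false, Z=false}.
          branch 2.2.2 (add ~W):
            ○ open, literals {U=false, V=true, W=false, Z=false}.
0 branches closed, 7 open.
Each open branch fixes some atoms; the unmentioned ones are free. Counting distinct full assignments: branch {Y=true} (X, Z, W, V, U) contributes 32 new; branch {V=false, Z=true} (X, Y, W, U) contributes 8 new; branch {W=true, X=true, Z=true} (Y, V, U) contributes 2 new; branch {U=true, V=false} (X, Y, Z, W) contributes 4 new; branch {U=true, W=true, X=true} (Y, Z, V) contributes 1 new; branch {U=false, V=true, X=false, Z=false} (Y, W) contributes 2 new; branch {U=false, V=true, W=false, Z=false} (X, Y) contributes 1 new. Total: 50.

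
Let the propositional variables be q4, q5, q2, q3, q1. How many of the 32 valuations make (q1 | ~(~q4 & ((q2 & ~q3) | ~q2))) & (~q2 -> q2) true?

Initial set: {((q1 | ~(~q4 & ((q2 & ~q3) | ~q2))) & (~q2 -> q2))}.
((q1 | ~(~q4 & ((q2 & ~q3) | ~q2))) & (~q2 -> q2)): α-rule — add (q1 | ~(~q4 & ((q2 & ~q3) | ~q2))), (~q2 -> q2).
(q1 | ~(~q4 & ((q2 & ~q3) | ~q2))): β-rule — branch into q1  //  ~(~q4 & ((q2 & ~q3) | ~q2)).
  branch 1 (add q1):
    (~q2 -> q2): β-rule — branch into ~~q2  //  q2.
      branch 1.1 (add ~~q2):
        ○ open, literals {q1=T, q2=T}.
      branch 1.2 (add q2):
        ○ open, literals {q1=T, q2=T}.
  branch 2 (add ~(~q4 & ((q2 & ~q3) | ~q2))):
    (~q2 -> q2): β-rule — branch into ~~q2  //  q2.
      branch 2.1 (add ~~q2):
        ~(~q4 & ((q2 & ~q3) | ~q2)): β-rule — branch into ~~q4  //  ~((q2 & ~q3) | ~q2).
          branch 2.1.1 (add ~~q4):
            ○ open, literals {q2=T, q4=T}.
          branch 2.1.2 (add ~((q2 & ~q3) | ~q2)):
            ~((q2 & ~q3) | ~q2): α-rule — add ~(q2 & ~q3), ~~q2.
            ~(q2 & ~q3): β-rule — branch into ~q2  //  ~~q3.
              branch 2.1.2.1 (add ~q2):
                × closes — contains both q2 and ~q2.
              branch 2.1.2.2 (add ~~q3):
                ○ open, literals {q2=T, q3=T}.
      branch 2.2 (add q2):
        ~(~q4 & ((q2 & ~q3) | ~q2)): β-rule — branch into ~~q4  //  ~((q2 & ~q3) | ~q2).
          branch 2.2.1 (add ~~q4):
            ○ open, literals {q2=T, q4=T}.
          branch 2.2.2 (add ~((q2 & ~q3) | ~q2)):
            ~((q2 & ~q3) | ~q2): α-rule — add ~(q2 & ~q3), ~~q2.
            ~(q2 & ~q3): β-rule — branch into ~q2  //  ~~q3.
              branch 2.2.2.1 (add ~q2):
                × closes — contains both q2 and ~q2.
              branch 2.2.2.2 (add ~~q3):
                ○ open, literals {q2=T, q3=T}.
2 branches closed, 6 open.
Each open branch fixes some atoms; the unmentioned ones are free. Counting distinct full assignments: branch {q1=T, q2=T} (q4, q5, q3) contributes 8 new; branch {q1=T, q2=T} (q4, q5, q3) contributes 0 new; branch {q2=T, q4=T} (q5, q3, q1) contributes 4 new; branch {q2=T, q3=T} (q4, q5, q1) contributes 2 new; branch {q2=T, q4=T} (q5, q3, q1) contributes 0 new; branch {q2=T, q3=T} (q4, q5, q1) contributes 0 new. Total: 14.

14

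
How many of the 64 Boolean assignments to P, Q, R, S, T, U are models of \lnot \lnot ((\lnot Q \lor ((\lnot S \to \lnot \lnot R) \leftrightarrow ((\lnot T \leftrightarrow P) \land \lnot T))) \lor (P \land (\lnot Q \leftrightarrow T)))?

Initial set: {\lnot \lnot ((\lnot Q \lor ((\lnot S \to \lnot \lnot R) \leftrightarrow ((\lnot T \leftrightarrow P) \land \lnot T))) \lor (P \land (\lnot Q \leftrightarrow T)))}.
\lnot \lnot ((\lnot Q \lor ((\lnot S \to \lnot \lnot R) \leftrightarrow ((\lnot T \leftrightarrow P) \land \lnot T))) \lor (P \land (\lnot Q \leftrightarrow T))): drop double negation, giving ((\lnot Q \lor ((\lnot S \to \lnot \lnot R) \leftrightarrow ((\lnot T \leftrightarrow P) \land \lnot T))) \lor (P \land (\lnot Q \leftrightarrow T))).
((\lnot Q \lor ((\lnot S \to \lnot \lnot R) \leftrightarrow ((\lnot T \leftrightarrow P) \land \lnot T))) \lor (P \land (\lnot Q \leftrightarrow T))): β-rule — branch into (\lnot Q \lor ((\lnot S \to \lnot \lnot R) \leftrightarrow ((\lnot T \leftrightarrow P) \land \lnot T)))  //  (P \land (\lnot Q \leftrightarrow T)).
  branch 1 (add (\lnot Q \lor ((\lnot S \to \lnot \lnot R) \leftrightarrow ((\lnot T \leftrightarrow P) \land \lnot T)))):
    (\lnot Q \lor ((\lnot S \to \lnot \lnot R) \leftrightarrow ((\lnot T \leftrightarrow P) \land \lnot T))): β-rule — branch into \lnot Q  //  ((\lnot S \to \lnot \lnot R) \leftrightarrow ((\lnot T \leftrightarrow P) \land \lnot T)).
      branch 1.1 (add \lnot Q):
        ○ open, literals {Q=0}.
      branch 1.2 (add ((\lnot S \to \lnot \lnot R) \leftrightarrow ((\lnot T \leftrightarrow P) \land \lnot T))):
        ((\lnot S \to \lnot \lnot R) \leftrightarrow ((\lnot T \leftrightarrow P) \land \lnot T)): β-rule — branch into (\lnot S \to \lnot \lnot R), ((\lnot T \leftrightarrow P) \land \lnot T)  //  \lnot (\lnot S \to \lnot \lnot R), \lnot ((\lnot T \leftrightarrow P) \land \lnot T).
          branch 1.2.1 (add (\lnot S \to \lnot \lnot R), ((\lnot T \leftrightarrow P) \land \lnot T)):
            ((\lnot T \leftrightarrow P) \land \lnot T): α-rule — add (\lnot T \leftrightarrow P), \lnot T.
            (\lnot S \to \lnot \lnot R): β-rule — branch into \lnot \lnot S  //  \lnot \lnot R.
              branch 1.2.1.1 (add \lnot \lnot S):
                (\lnot T \leftrightarrow P): β-rule — branch into \lnot T, P  //  \lnot \lnot T, \lnot P.
                  branch 1.2.1.1.1 (add \lnot T, P):
                    ○ open, literals {P=1, S=1, T=0}.
                  branch 1.2.1.1.2 (add \lnot \lnot T, \lnot P):
                    × closes — contains both T and \lnot T.
              branch 1.2.1.2 (add \lnot \lnot R):
                \lnot \lnot R: drop double negation, giving R.
                (\lnot T \leftrightarrow P): β-rule — branch into \lnot T, P  //  \lnot \lnot T, \lnot P.
                  branch 1.2.1.2.1 (add \lnot T, P):
                    ○ open, literals {P=1, R=1, T=0}.
                  branch 1.2.1.2.2 (add \lnot \lnot T, \lnot P):
                    × closes — contains both T and \lnot T.
          branch 1.2.2 (add \lnot (\lnot S \to \lnot \lnot R), \lnot ((\lnot T \leftrightarrow P) \land \lnot T)):
            \lnot (\lnot S \to \lnot \lnot R): α-rule — add \lnot S, \lnot \lnot \lnot R.
            \lnot \lnot \lnot R: drop double negation, giving \lnot R.
            \lnot ((\lnot T \leftrightarrow P) \land \lnot T): β-rule — branch into \lnot (\lnot T \leftrightarrow P)  //  \lnot \lnot T.
              branch 1.2.2.1 (add \lnot (\lnot T \leftrightarrow P)):
                \lnot (\lnot T \leftrightarrow P): β-rule — branch into \lnot T, \lnot P  //  \lnot \lnot T, P.
                  branch 1.2.2.1.1 (add \lnot T, \lnot P):
                    ○ open, literals {P=0, R=0, S=0, T=0}.
                  branch 1.2.2.1.2 (add \lnot \lnot T, P):
                    ○ open, literals {P=1, R=0, S=0, T=1}.
              branch 1.2.2.2 (add \lnot \lnot T):
                ○ open, literals {R=0, S=0, T=1}.
  branch 2 (add (P \land (\lnot Q \leftrightarrow T))):
    (P \land (\lnot Q \leftrightarrow T)): α-rule — add P, (\lnot Q \leftrightarrow T).
    (\lnot Q \leftrightarrow T): β-rule — branch into \lnot Q, T  //  \lnot \lnot Q, \lnot T.
      branch 2.1 (add \lnot Q, T):
        ○ open, literals {P=1, Q=0, T=1}.
      branch 2.2 (add \lnot \lnot Q, \lnot T):
        ○ open, literals {P=1, Q=1, T=0}.
2 branches closed, 8 open.
Each open branch fixes some atoms; the unmentioned ones are free. Counting distinct full assignments: branch {Q=0} (P, R, S, T, U) contributes 32 new; branch {P=1, S=1, T=0} (Q, R, U) contributes 4 new; branch {P=1, R=1, T=0} (Q, S, U) contributes 2 new; branch {P=0, R=0, S=0, T=0} (Q, U) contributes 2 new; branch {P=1, R=0, S=0, T=1} (Q, U) contributes 2 new; branch {R=0, S=0, T=1} (P, Q, U) contributes 2 new; branch {P=1, Q=0, T=1} (R, S, U) contributes 0 new; branch {P=1, Q=1, T=0} (R, S, U) contributes 2 new. Total: 46.

46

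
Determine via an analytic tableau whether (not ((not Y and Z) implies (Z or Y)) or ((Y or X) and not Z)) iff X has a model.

Satisfiable

Initial set: {T ((not ((not Y and Z) implies (Z or Y)) or ((Y or X) and not Z)) iff X)}.
T ((not ((not Y and Z) implies (Z or Y)) or ((Y or X) and not Z)) iff X): β-rule — branch into T (not ((not Y and Z) implies (Z or Y)) or ((Y or X) and not Z)), T X  //  F (not ((not Y and Z) implies (Z or Y)) or ((Y or X) and not Z)), F X.
  branch 1 (add T (not ((not Y and Z) implies (Z or Y)) or ((Y or X) and not Z)), T X):
    T (not ((not Y and Z) implies (Z or Y)) or ((Y or X) and not Z)): β-rule — branch into T not ((not Y and Z) implies (Z or Y))  //  T ((Y or X) and not Z).
      branch 1.1 (add T not ((not Y and Z) implies (Z or Y))):
        T not ((not Y and Z) implies (Z or Y)): α-rule — add T (not Y and Z), F (Z or Y).
        T (not Y and Z): α-rule — add T not Y, T Z.
        F (Z or Y): α-rule — add F Z, F Y.
        × closes — contains both Z and not Z.
      branch 1.2 (add T ((Y or X) and not Z)):
        T ((Y or X) and not Z): α-rule — add T (Y or X), T not Z.
        T (Y or X): β-rule — branch into T Y  //  T X.
          branch 1.2.1 (add T Y):
            ○ open, literals {X=1, Y=1, Z=0}.
          branch 1.2.2 (add T X):
            ○ open, literals {X=1, Z=0}.
  branch 2 (add F (not ((not Y and Z) implies (Z or Y)) or ((Y or X) and not Z)), F X):
    F (not ((not Y and Z) implies (Z or Y)) or ((Y or X) and not Z)): α-rule — add F not ((not Y and Z) implies (Z or Y)), F ((Y or X) and not Z).
    F not ((not Y and Z) implies (Z or Y)): β-rule — branch into F (not Y and Z)  //  T (Z or Y).
      branch 2.1 (add F (not Y and Z)):
        F ((Y or X) and not Z): β-rule — branch into F (Y or X)  //  F not Z.
          branch 2.1.1 (add F (Y or X)):
            F (Y or X): α-rule — add F Y, F X.
            F (not Y and Z): β-rule — branch into F not Y  //  F Z.
              branch 2.1.1.1 (add F not Y):
                × closes — contains both Y and not Y.
              branch 2.1.1.2 (add F Z):
                ○ open, literals {X=0, Y=0, Z=0}.
          branch 2.1.2 (add F not Z):
            F (not Y and Z): β-rule — branch into F not Y  //  F Z.
              branch 2.1.2.1 (add F not Y):
                ○ open, literals {X=0, Y=1, Z=1}.
              branch 2.1.2.2 (add F Z):
                × closes — contains both Z and not Z.
      branch 2.2 (add T (Z or Y)):
        F ((Y or X) and not Z): β-rule — branch into F (Y or X)  //  F not Z.
          branch 2.2.1 (add F (Y or X)):
            F (Y or X): α-rule — add F Y, F X.
            T (Z or Y): β-rule — branch into T Z  //  T Y.
              branch 2.2.1.1 (add T Z):
                ○ open, literals {X=0, Y=0, Z=1}.
              branch 2.2.1.2 (add T Y):
                × closes — contains both Y and not Y.
          branch 2.2.2 (add F not Z):
            T (Z or Y): β-rule — branch into T Z  //  T Y.
              branch 2.2.2.1 (add T Z):
                ○ open, literals {X=0, Z=1}.
              branch 2.2.2.2 (add T Y):
                ○ open, literals {X=0, Y=1, Z=1}.
4 branches closed, 7 open.
An open branch gives a satisfying assignment: X=1, Y=1, Z=0.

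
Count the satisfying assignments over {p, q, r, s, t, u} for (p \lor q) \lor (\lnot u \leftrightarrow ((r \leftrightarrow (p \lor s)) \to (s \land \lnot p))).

Initial set: {((p \lor q) \lor (\lnot u \leftrightarrow ((r \leftrightarrow (p \lor s)) \to (s \land \lnot p))))}.
((p \lor q) \lor (\lnot u \leftrightarrow ((r \leftrightarrow (p \lor s)) \to (s \land \lnot p)))): β-rule — branch into (p \lor q)  //  (\lnot u \leftrightarrow ((r \leftrightarrow (p \lor s)) \to (s \land \lnot p))).
  branch 1 (add (p \lor q)):
    (p \lor q): β-rule — branch into p  //  q.
      branch 1.1 (add p):
        ○ open, literals {p=1}.
      branch 1.2 (add q):
        ○ open, literals {q=1}.
  branch 2 (add (\lnot u \leftrightarrow ((r \leftrightarrow (p \lor s)) \to (s \land \lnot p)))):
    (\lnot u \leftrightarrow ((r \leftrightarrow (p \lor s)) \to (s \land \lnot p))): β-rule — branch into \lnot u, ((r \leftrightarrow (p \lor s)) \to (s \land \lnot p))  //  \lnot \lnot u, \lnot ((r \leftrightarrow (p \lor s)) \to (s \land \lnot p)).
      branch 2.1 (add \lnot u, ((r \leftrightarrow (p \lor s)) \to (s \land \lnot p))):
        ((r \leftrightarrow (p \lor s)) \to (s \land \lnot p)): β-rule — branch into \lnot (r \leftrightarrow (p \lor s))  //  (s \land \lnot p).
          branch 2.1.1 (add \lnot (r \leftrightarrow (p \lor s))):
            \lnot (r \leftrightarrow (p \lor s)): β-rule — branch into r, \lnot (p \lor s)  //  \lnot r, (p \lor s).
              branch 2.1.1.1 (add r, \lnot (p \lor s)):
                \lnot (p \lor s): α-rule — add \lnot p, \lnot s.
                ○ open, literals {p=0, r=1, s=0, u=0}.
              branch 2.1.1.2 (add \lnot r, (p \lor s)):
                (p \lor s): β-rule — branch into p  //  s.
                  branch 2.1.1.2.1 (add p):
                    ○ open, literals {p=1, r=0, u=0}.
                  branch 2.1.1.2.2 (add s):
                    ○ open, literals {r=0, s=1, u=0}.
          branch 2.1.2 (add (s \land \lnot p)):
            (s \land \lnot p): α-rule — add s, \lnot p.
            ○ open, literals {p=0, s=1, u=0}.
      branch 2.2 (add \lnot \lnot u, \lnot ((r \leftrightarrow (p \lor s)) \to (s \land \lnot p))):
        \lnot ((r \leftrightarrow (p \lor s)) \to (s \land \lnot p)): α-rule — add (r \leftrightarrow (p \lor s)), \lnot (s \land \lnot p).
        (r \leftrightarrow (p \lor s)): β-rule — branch into r, (p \lor s)  //  \lnot r, \lnot (p \lor s).
          branch 2.2.1 (add r, (p \lor s)):
            \lnot (s \land \lnot p): β-rule — branch into \lnot s  //  \lnot \lnot p.
              branch 2.2.1.1 (add \lnot s):
                (p \lor s): β-rule — branch into p  //  s.
                  branch 2.2.1.1.1 (add p):
                    ○ open, literals {p=1, r=1, s=0, u=1}.
                  branch 2.2.1.1.2 (add s):
                    × closes — contains both s and \lnot s.
              branch 2.2.1.2 (add \lnot \lnot p):
                (p \lor s): β-rule — branch into p  //  s.
                  branch 2.2.1.2.1 (add p):
                    ○ open, literals {p=1, r=1, u=1}.
                  branch 2.2.1.2.2 (add s):
                    ○ open, literals {p=1, r=1, s=1, u=1}.
          branch 2.2.2 (add \lnot r, \lnot (p \lor s)):
            \lnot (p \lor s): α-rule — add \lnot p, \lnot s.
            \lnot (s \land \lnot p): β-rule — branch into \lnot s  //  \lnot \lnot p.
              branch 2.2.2.1 (add \lnot s):
                ○ open, literals {p=0, r=0, s=0, u=1}.
              branch 2.2.2.2 (add \lnot \lnot p):
                × closes — contains both p and \lnot p.
2 branches closed, 10 open.
Each open branch fixes some atoms; the unmentioned ones are free. Counting distinct full assignments: branch {p=1} (q, r, s, t, u) contributes 32 new; branch {q=1} (p, r, s, t, u) contributes 16 new; branch {p=0, r=1, s=0, u=0} (q, t) contributes 2 new; branch {p=1, r=0, u=0} (q, s, t) contributes 0 new; branch {r=0, s=1, u=0} (p, q, t) contributes 2 new; branch {p=0, s=1, u=0} (q, r, t) contributes 2 new; branch {p=1, r=1, s=0, u=1} (q, t) contributes 0 new; branch {p=1, r=1, u=1} (q, s, t) contributes 0 new; branch {p=1, r=1, s=1, u=1} (q, t) contributes 0 new; branch {p=0, r=0, s=0, u=1} (q, t) contributes 2 new. Total: 56.

56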